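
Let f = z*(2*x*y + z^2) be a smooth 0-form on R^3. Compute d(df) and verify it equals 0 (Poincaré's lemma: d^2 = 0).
d(df) = 0

Step 1: df = sum_i (∂f/∂x_i) dx_i = (2*y*z) dx + (2*x*z) dy + (2*x*y + 3*z^2) dz.
Step 2: Apply d again. Using the 1-form formula, the coefficient of dx ∧ dy in d(df) is ∂^2 f/∂x ∂y - ∂^2 f/∂y ∂x = (2*z) - (2*z) = 0 (equality of mixed partials for smooth f).
Similarly for dx ∧ dz and dy ∧ dz — all coefficients vanish. So d(df) = 0.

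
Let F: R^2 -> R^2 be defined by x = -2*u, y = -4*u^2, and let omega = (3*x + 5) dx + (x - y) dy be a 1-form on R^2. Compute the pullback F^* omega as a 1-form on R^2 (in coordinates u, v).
F^* omega = (-32*u^3 + 16*u^2 + 12*u - 10) du

Using F^*(f dg) = (f ∘ F) d(g ∘ F), substitute each coordinate x_i by F_i(u, v) in f_i, and replace dx_i by d F_i = (∂F_i/∂u) du + (∂F_i/∂v) dv.
  For the x component: f_1(F) = 5 - 6*u; d F_1 = (-2) du + (0) dv
  For the y component: f_2(F) = 2*u*(2*u - 1); d F_2 = (-8*u) du + (0) dv
Combining and collecting du, dv coefficients:
  coeff of du: -32*u^3 + 16*u^2 + 12*u - 10
  coeff of dv: 0
F^* omega = (-32*u^3 + 16*u^2 + 12*u - 10) du.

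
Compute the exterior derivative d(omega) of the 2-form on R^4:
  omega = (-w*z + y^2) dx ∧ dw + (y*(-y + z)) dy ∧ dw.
d(omega) = (-2*y) dx ∧ dy ∧ dw + (w) dx ∧ dz ∧ dw + (-y) dy ∧ dz ∧ dw

For a 2-form omega = sum_{i<j} g_{ij} dx_i ∧ dx_j, the exterior derivative is
  d(omega) = sum_{i<j} d(g_{ij}) ∧ dx_i ∧ dx_j = sum_{i<j, k} (∂g_{ij}/∂x_k) dx_k ∧ dx_i ∧ dx_j.
Expand each term, using dx_k ∧ dx_i ∧ dx_j = sgn(permutation) dx_{(a)} ∧ dx_{(b)} ∧ dx_{(c)} with (a < b < c) sorted:
  d(-w*z + y^2) includes (∂/∂y)(-w*z + y^2) dy = (2*y) dy, which multiplied by dx ∧ dw gives (-2*y) dx ∧ dy ∧ dw
  d(-w*z + y^2) includes (∂/∂z)(-w*z + y^2) dz = (-w) dz, which multiplied by dx ∧ dw gives (w) dx ∧ dz ∧ dw
  d(y*(-y + z)) includes (∂/∂z)(y*(-y + z)) dz = (y) dz, which multiplied by dy ∧ dw gives (-y) dy ∧ dz ∧ dw
Collecting like 3-forms: d(omega) = (-2*y) dx ∧ dy ∧ dw + (w) dx ∧ dz ∧ dw + (-y) dy ∧ dz ∧ dw.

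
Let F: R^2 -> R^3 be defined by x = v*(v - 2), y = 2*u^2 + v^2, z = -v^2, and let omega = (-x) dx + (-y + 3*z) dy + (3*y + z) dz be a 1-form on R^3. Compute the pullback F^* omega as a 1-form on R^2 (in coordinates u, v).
F^* omega = (8*u*(-u^2 - 2*v^2)) du + (2*v*(-8*u^2 - 7*v^2 + 3*v - 2)) dv

Using F^*(f dg) = (f ∘ F) d(g ∘ F), substitute each coordinate x_i by F_i(u, v) in f_i, and replace dx_i by d F_i = (∂F_i/∂u) du + (∂F_i/∂v) dv.
  For the x component: f_1(F) = v*(2 - v); d F_1 = (0) du + (2*v - 2) dv
  For the y component: f_2(F) = -2*u^2 - 4*v^2; d F_2 = (4*u) du + (2*v) dv
  For the z component: f_3(F) = 6*u^2 + 2*v^2; d F_3 = (0) du + (-2*v) dv
Combining and collecting du, dv coefficients:
  coeff of du: 8*u*(-u^2 - 2*v^2)
  coeff of dv: 2*v*(-8*u^2 - 7*v^2 + 3*v - 2)
F^* omega = (8*u*(-u^2 - 2*v^2)) du + (2*v*(-8*u^2 - 7*v^2 + 3*v - 2)) dv.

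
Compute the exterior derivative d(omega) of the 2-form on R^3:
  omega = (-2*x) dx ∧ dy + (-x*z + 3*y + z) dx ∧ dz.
d(omega) = (-3) dx ∧ dy ∧ dz

For a 2-form omega = sum_{i<j} g_{ij} dx_i ∧ dx_j, the exterior derivative is
  d(omega) = sum_{i<j} d(g_{ij}) ∧ dx_i ∧ dx_j = sum_{i<j, k} (∂g_{ij}/∂x_k) dx_k ∧ dx_i ∧ dx_j.
Expand each term, using dx_k ∧ dx_i ∧ dx_j = sgn(permutation) dx_{(a)} ∧ dx_{(b)} ∧ dx_{(c)} with (a < b < c) sorted:
  d(-x*z + 3*y + z) includes (∂/∂y)(-x*z + 3*y + z) dy = (3) dy, which multiplied by dx ∧ dz gives (-3) dx ∧ dy ∧ dz
Collecting like 3-forms: d(omega) = (-3) dx ∧ dy ∧ dz.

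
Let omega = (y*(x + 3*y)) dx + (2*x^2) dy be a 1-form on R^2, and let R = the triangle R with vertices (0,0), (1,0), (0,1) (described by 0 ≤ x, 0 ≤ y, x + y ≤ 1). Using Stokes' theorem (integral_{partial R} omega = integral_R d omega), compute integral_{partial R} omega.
integral_(partial R) omega = -1/2

Stokes: integral_partial_R omega = integral_R d omega with d omega = (∂Q/∂x - ∂P/∂y) dx ∧ dy.
  ∂Q/∂x = 4*x
  ∂P/∂y = x + 6*y
  integrand = ∂Q/∂x - ∂P/∂y = 3*x - 6*y.
Integrating over R: integral_0^1 integral_0^{1-x} (3*x - 6*y) dy dx = -1/2.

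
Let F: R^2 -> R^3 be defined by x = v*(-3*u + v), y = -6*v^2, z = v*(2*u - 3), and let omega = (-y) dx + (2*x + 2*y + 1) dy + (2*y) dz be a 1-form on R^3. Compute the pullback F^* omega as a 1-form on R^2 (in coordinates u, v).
F^* omega = (-42*v^3) du + (6*v*(5*u*v + 22*v^2 + 6*v - 2)) dv

Using F^*(f dg) = (f ∘ F) d(g ∘ F), substitute each coordinate x_i by F_i(u, v) in f_i, and replace dx_i by d F_i = (∂F_i/∂u) du + (∂F_i/∂v) dv.
  For the x component: f_1(F) = 6*v^2; d F_1 = (-3*v) du + (-3*u + 2*v) dv
  For the y component: f_2(F) = -6*u*v - 10*v^2 + 1; d F_2 = (0) du + (-12*v) dv
  For the z component: f_3(F) = -12*v^2; d F_3 = (2*v) du + (2*u - 3) dv
Combining and collecting du, dv coefficients:
  coeff of du: -42*v^3
  coeff of dv: 6*v*(5*u*v + 22*v^2 + 6*v - 2)
F^* omega = (-42*v^3) du + (6*v*(5*u*v + 22*v^2 + 6*v - 2)) dv.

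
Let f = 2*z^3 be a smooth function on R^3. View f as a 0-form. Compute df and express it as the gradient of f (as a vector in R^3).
df = (0) dx + (0) dy + (6*z^2) dz; grad f = (0, 0, 6*z^2)

For a 0-form f, d f = (∂f/∂x) dx + (∂f/∂y) dy + (∂f/∂z) dz. The components of the vector representation are exactly the entries of grad f in Cartesian coordinates:
  ∂f/∂x = 0
  ∂f/∂y = 0
  ∂f/∂z = 6*z^2.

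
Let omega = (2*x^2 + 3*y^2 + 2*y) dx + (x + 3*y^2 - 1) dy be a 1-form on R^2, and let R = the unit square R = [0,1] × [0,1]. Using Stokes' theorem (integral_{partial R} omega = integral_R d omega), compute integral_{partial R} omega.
integral_(partial R) omega = -4

Stokes: integral_partial_R omega = integral_R d omega with d omega = (∂Q/∂x - ∂P/∂y) dx ∧ dy.
  ∂Q/∂x = 1
  ∂P/∂y = 6*y + 2
  integrand = ∂Q/∂x - ∂P/∂y = -6*y - 1.
Integrating over R: integral_0^1 integral_0^1 (-6*y - 1) dx dy = -4.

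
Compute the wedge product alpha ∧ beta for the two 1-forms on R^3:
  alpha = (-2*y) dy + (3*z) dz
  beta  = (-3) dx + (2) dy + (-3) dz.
alpha ∧ beta = (-6*y) dx ∧ dy + (6*y - 6*z) dy ∧ dz + (9*z) dx ∧ dz

Distribute the wedge, using dx_i ∧ dx_j = -dx_j ∧ dx_i and dx_i ∧ dx_i = 0. For each pair (i, j) with i < j, the coefficient of dx_i ∧ dx_j in alpha ∧ beta is (alpha_i * beta_j - alpha_j * beta_i). Collecting: alpha ∧ beta = (-6*y) dx ∧ dy + (6*y - 6*z) dy ∧ dz + (9*z) dx ∧ dz.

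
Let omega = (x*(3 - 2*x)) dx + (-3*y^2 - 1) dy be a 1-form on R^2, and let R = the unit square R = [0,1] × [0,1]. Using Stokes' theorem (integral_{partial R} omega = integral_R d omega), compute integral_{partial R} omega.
integral_(partial R) omega = 0

Stokes: integral_partial_R omega = integral_R d omega with d omega = (∂Q/∂x - ∂P/∂y) dx ∧ dy.
  ∂Q/∂x = 0
  ∂P/∂y = 0
  integrand = ∂Q/∂x - ∂P/∂y = 0.
Integrating over R: integral_0^1 integral_0^1 (0) dx dy = 0.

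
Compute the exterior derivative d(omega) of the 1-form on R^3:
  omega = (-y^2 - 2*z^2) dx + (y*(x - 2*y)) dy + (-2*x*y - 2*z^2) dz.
d(omega) = (3*y) dx ∧ dy + (-2*y + 4*z) dx ∧ dz + (-2*x) dy ∧ dz

For a 1-form omega = sum_i f_i dx_i, the exterior derivative is
  d(omega) = sum_{i < j} (∂f_j/∂x_i - ∂f_i/∂x_j) dx_i ∧ dx_j.
  coefficient of dx ∧ dy: ∂f_2/∂x - ∂f_1/∂y = ∂(y*(x - 2*y))/∂x - ∂(-y^2 - 2*z^2)/∂y = 3*y
  coefficient of dx ∧ dz: ∂f_3/∂x - ∂f_1/∂z = ∂(-2*x*y - 2*z^2)/∂x - ∂(-y^2 - 2*z^2)/∂z = -2*y + 4*z
  coefficient of dy ∧ dz: ∂f_3/∂y - ∂f_2/∂z = ∂(-2*x*y - 2*z^2)/∂y - ∂(y*(x - 2*y))/∂z = -2*x
Assembling: d(omega) = (3*y) dx ∧ dy + (-2*y + 4*z) dx ∧ dz + (-2*x) dy ∧ dz.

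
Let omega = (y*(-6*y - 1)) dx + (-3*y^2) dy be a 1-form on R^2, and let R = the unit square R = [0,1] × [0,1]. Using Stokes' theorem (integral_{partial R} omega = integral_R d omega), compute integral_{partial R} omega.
integral_(partial R) omega = 7

Stokes: integral_partial_R omega = integral_R d omega with d omega = (∂Q/∂x - ∂P/∂y) dx ∧ dy.
  ∂Q/∂x = 0
  ∂P/∂y = -12*y - 1
  integrand = ∂Q/∂x - ∂P/∂y = 12*y + 1.
Integrating over R: integral_0^1 integral_0^1 (12*y + 1) dx dy = 7.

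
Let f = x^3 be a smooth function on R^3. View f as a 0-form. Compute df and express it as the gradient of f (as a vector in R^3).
df = (3*x^2) dx + (0) dy + (0) dz; grad f = (3*x^2, 0, 0)

For a 0-form f, d f = (∂f/∂x) dx + (∂f/∂y) dy + (∂f/∂z) dz. The components of the vector representation are exactly the entries of grad f in Cartesian coordinates:
  ∂f/∂x = 3*x^2
  ∂f/∂y = 0
  ∂f/∂z = 0.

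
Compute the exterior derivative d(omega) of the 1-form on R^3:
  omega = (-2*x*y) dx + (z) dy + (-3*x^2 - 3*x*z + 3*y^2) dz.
d(omega) = (2*x) dx ∧ dy + (-6*x - 3*z) dx ∧ dz + (6*y - 1) dy ∧ dz

For a 1-form omega = sum_i f_i dx_i, the exterior derivative is
  d(omega) = sum_{i < j} (∂f_j/∂x_i - ∂f_i/∂x_j) dx_i ∧ dx_j.
  coefficient of dx ∧ dy: ∂f_2/∂x - ∂f_1/∂y = ∂(z)/∂x - ∂(-2*x*y)/∂y = 2*x
  coefficient of dx ∧ dz: ∂f_3/∂x - ∂f_1/∂z = ∂(-3*x^2 - 3*x*z + 3*y^2)/∂x - ∂(-2*x*y)/∂z = -6*x - 3*z
  coefficient of dy ∧ dz: ∂f_3/∂y - ∂f_2/∂z = ∂(-3*x^2 - 3*x*z + 3*y^2)/∂y - ∂(z)/∂z = 6*y - 1
Assembling: d(omega) = (2*x) dx ∧ dy + (-6*x - 3*z) dx ∧ dz + (6*y - 1) dy ∧ dz.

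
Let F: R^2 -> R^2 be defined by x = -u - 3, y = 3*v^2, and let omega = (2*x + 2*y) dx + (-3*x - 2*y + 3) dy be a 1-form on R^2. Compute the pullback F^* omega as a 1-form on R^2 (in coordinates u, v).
F^* omega = (2*u - 6*v^2 + 6) du + (18*v*(u - 2*v^2 + 4)) dv

Using F^*(f dg) = (f ∘ F) d(g ∘ F), substitute each coordinate x_i by F_i(u, v) in f_i, and replace dx_i by d F_i = (∂F_i/∂u) du + (∂F_i/∂v) dv.
  For the x component: f_1(F) = -2*u + 6*v^2 - 6; d F_1 = (-1) du + (0) dv
  For the y component: f_2(F) = 3*u - 6*v^2 + 12; d F_2 = (0) du + (6*v) dv
Combining and collecting du, dv coefficients:
  coeff of du: 2*u - 6*v^2 + 6
  coeff of dv: 18*v*(u - 2*v^2 + 4)
F^* omega = (2*u - 6*v^2 + 6) du + (18*v*(u - 2*v^2 + 4)) dv.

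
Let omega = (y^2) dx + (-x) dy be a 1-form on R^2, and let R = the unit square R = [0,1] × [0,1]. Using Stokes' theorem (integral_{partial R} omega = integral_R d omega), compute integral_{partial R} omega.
integral_(partial R) omega = -2

Stokes: integral_partial_R omega = integral_R d omega with d omega = (∂Q/∂x - ∂P/∂y) dx ∧ dy.
  ∂Q/∂x = -1
  ∂P/∂y = 2*y
  integrand = ∂Q/∂x - ∂P/∂y = -2*y - 1.
Integrating over R: integral_0^1 integral_0^1 (-2*y - 1) dx dy = -2.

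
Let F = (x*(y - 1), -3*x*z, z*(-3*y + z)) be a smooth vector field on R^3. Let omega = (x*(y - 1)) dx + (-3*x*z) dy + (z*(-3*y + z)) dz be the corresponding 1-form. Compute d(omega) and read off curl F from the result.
d(omega) = (3*x - 3*z) dy ∧ dz + (0) dz ∧ dx + (-x - 3*z) dx ∧ dy; curl F = (3*x - 3*z, 0, -x - 3*z)

d omega = sum_{i<j} (∂f_j/∂x_i - ∂f_i/∂x_j) dx_i ∧ dx_j. Under the identification (dy ∧ dz, dz ∧ dx, dx ∧ dy) ↔ (e_x, e_y, e_z), the coefficients are exactly the components of curl F. Compute:
  ∂R/∂y - ∂Q/∂z = (-3*z) - (-3*x) = 3*x - 3*z
  ∂P/∂z - ∂R/∂x = (0) - (0) = 0
  ∂Q/∂x - ∂P/∂y = (-3*z) - (x) = -x - 3*z.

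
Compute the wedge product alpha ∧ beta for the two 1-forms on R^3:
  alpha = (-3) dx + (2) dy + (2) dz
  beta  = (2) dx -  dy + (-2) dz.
alpha ∧ beta = (-1) dx ∧ dy + (2) dx ∧ dz + (-2) dy ∧ dz

Distribute the wedge, using dx_i ∧ dx_j = -dx_j ∧ dx_i and dx_i ∧ dx_i = 0. For each pair (i, j) with i < j, the coefficient of dx_i ∧ dx_j in alpha ∧ beta is (alpha_i * beta_j - alpha_j * beta_i). Collecting: alpha ∧ beta = (-1) dx ∧ dy + (2) dx ∧ dz + (-2) dy ∧ dz.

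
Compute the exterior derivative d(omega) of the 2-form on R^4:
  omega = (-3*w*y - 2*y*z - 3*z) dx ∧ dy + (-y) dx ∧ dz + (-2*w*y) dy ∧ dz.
d(omega) = (-2*y - 2) dx ∧ dy ∧ dz + (-3*y) dx ∧ dy ∧ dw + (-2*y) dy ∧ dz ∧ dw

For a 2-form omega = sum_{i<j} g_{ij} dx_i ∧ dx_j, the exterior derivative is
  d(omega) = sum_{i<j} d(g_{ij}) ∧ dx_i ∧ dx_j = sum_{i<j, k} (∂g_{ij}/∂x_k) dx_k ∧ dx_i ∧ dx_j.
Expand each term, using dx_k ∧ dx_i ∧ dx_j = sgn(permutation) dx_{(a)} ∧ dx_{(b)} ∧ dx_{(c)} with (a < b < c) sorted:
  d(-3*w*y - 2*y*z - 3*z) includes (∂/∂z)(-3*w*y - 2*y*z - 3*z) dz = (-2*y - 3) dz, which multiplied by dx ∧ dy gives (-2*y - 3) dx ∧ dy ∧ dz
  d(-3*w*y - 2*y*z - 3*z) includes (∂/∂w)(-3*w*y - 2*y*z - 3*z) dw = (-3*y) dw, which multiplied by dx ∧ dy gives (-3*y) dx ∧ dy ∧ dw
  d(-y) includes (∂/∂y)(-y) dy = (-1) dy, which multiplied by dx ∧ dz gives (1) dx ∧ dy ∧ dz
  d(-2*w*y) includes (∂/∂w)(-2*w*y) dw = (-2*y) dw, which multiplied by dy ∧ dz gives (-2*y) dy ∧ dz ∧ dw
Collecting like 3-forms: d(omega) = (-2*y - 2) dx ∧ dy ∧ dz + (-3*y) dx ∧ dy ∧ dw + (-2*y) dy ∧ dz ∧ dw.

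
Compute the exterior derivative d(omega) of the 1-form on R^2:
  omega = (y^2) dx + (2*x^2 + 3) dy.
d(omega) = (4*x - 2*y) dx ∧ dy

For a 1-form omega = sum_i f_i dx_i, the exterior derivative is
  d(omega) = sum_{i < j} (∂f_j/∂x_i - ∂f_i/∂x_j) dx_i ∧ dx_j.
  coefficient of dx ∧ dy: ∂f_2/∂x - ∂f_1/∂y = ∂(2*x^2 + 3)/∂x - ∂(y^2)/∂y = 4*x - 2*y
Assembling: d(omega) = (4*x - 2*y) dx ∧ dy.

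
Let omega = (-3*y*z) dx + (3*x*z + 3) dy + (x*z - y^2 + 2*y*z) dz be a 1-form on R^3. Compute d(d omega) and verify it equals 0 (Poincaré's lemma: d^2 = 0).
d(d omega) = 0

Step 1: d omega = sum_{i<j} (∂f_j/∂x_i - ∂f_i/∂x_j) dx_i ∧ dx_j:
  coeff of dx ∧ dy: 6*z
  coeff of dx ∧ dz: 3*y + z
  coeff of dy ∧ dz: -3*x - 2*y + 2*z
Step 2: Apply d again to each 2-form coefficient. The only possible 3-form in R^3 is dx ∧ dy ∧ dz, with coefficient
  ∂(coeff of dy∧dz)/∂x - ∂(coeff of dx∧dz)/∂y + ∂(coeff of dx∧dy)/∂z
  = ∂/∂x (-3*x - 2*y + 2*z) - ∂/∂y (3*y + z) + ∂/∂z (6*z).
Each of these terms simplifies to sums of mixed partials that cancel in pairs. The result is 0 (by equality of mixed partials for smooth functions — Schwarz / Clairaut).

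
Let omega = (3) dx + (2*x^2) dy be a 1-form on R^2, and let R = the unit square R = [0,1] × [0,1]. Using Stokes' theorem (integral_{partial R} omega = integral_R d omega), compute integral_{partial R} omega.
integral_(partial R) omega = 2

Stokes: integral_partial_R omega = integral_R d omega with d omega = (∂Q/∂x - ∂P/∂y) dx ∧ dy.
  ∂Q/∂x = 4*x
  ∂P/∂y = 0
  integrand = ∂Q/∂x - ∂P/∂y = 4*x.
Integrating over R: integral_0^1 integral_0^1 (4*x) dx dy = 2.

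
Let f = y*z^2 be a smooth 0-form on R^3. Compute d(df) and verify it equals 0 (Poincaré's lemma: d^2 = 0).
d(df) = 0

Step 1: df = sum_i (∂f/∂x_i) dx_i = (0) dx + (z^2) dy + (2*y*z) dz.
Step 2: Apply d again. Using the 1-form formula, the coefficient of dx ∧ dy in d(df) is ∂^2 f/∂x ∂y - ∂^2 f/∂y ∂x = (0) - (0) = 0 (equality of mixed partials for smooth f).
Similarly for dx ∧ dz and dy ∧ dz — all coefficients vanish. So d(df) = 0.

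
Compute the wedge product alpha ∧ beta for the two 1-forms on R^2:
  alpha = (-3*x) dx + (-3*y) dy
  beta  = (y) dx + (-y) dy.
alpha ∧ beta = (3*y*(x + y)) dx ∧ dy

Distribute the wedge, using dx_i ∧ dx_j = -dx_j ∧ dx_i and dx_i ∧ dx_i = 0. For each pair (i, j) with i < j, the coefficient of dx_i ∧ dx_j in alpha ∧ beta is (alpha_i * beta_j - alpha_j * beta_i). Collecting: alpha ∧ beta = (3*y*(x + y)) dx ∧ dy.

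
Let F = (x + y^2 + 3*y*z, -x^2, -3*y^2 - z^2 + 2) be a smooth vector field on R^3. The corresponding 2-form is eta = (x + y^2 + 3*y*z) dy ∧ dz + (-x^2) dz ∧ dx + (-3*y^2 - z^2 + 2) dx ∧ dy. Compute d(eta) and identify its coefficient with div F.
d(eta) = (1 - 2*z) dx ∧ dy ∧ dz; div F = 1 - 2*z

For a 2-form in R^3 of the form above, applying d gives a 3-form with coefficient ∂P/∂x + ∂Q/∂y + ∂R/∂z:
  ∂P/∂x = 1
  ∂Q/∂y = 0
  ∂R/∂z = -2*z
Sum = 1 - 2*z, which is exactly div F.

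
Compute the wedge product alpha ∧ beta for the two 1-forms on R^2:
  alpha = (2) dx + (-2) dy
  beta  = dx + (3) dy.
alpha ∧ beta = (8) dx ∧ dy

Distribute the wedge, using dx_i ∧ dx_j = -dx_j ∧ dx_i and dx_i ∧ dx_i = 0. For each pair (i, j) with i < j, the coefficient of dx_i ∧ dx_j in alpha ∧ beta is (alpha_i * beta_j - alpha_j * beta_i). Collecting: alpha ∧ beta = (8) dx ∧ dy.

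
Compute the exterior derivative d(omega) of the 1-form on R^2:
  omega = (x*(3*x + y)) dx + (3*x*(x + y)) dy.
d(omega) = (5*x + 3*y) dx ∧ dy

For a 1-form omega = sum_i f_i dx_i, the exterior derivative is
  d(omega) = sum_{i < j} (∂f_j/∂x_i - ∂f_i/∂x_j) dx_i ∧ dx_j.
  coefficient of dx ∧ dy: ∂f_2/∂x - ∂f_1/∂y = ∂(3*x*(x + y))/∂x - ∂(x*(3*x + y))/∂y = 5*x + 3*y
Assembling: d(omega) = (5*x + 3*y) dx ∧ dy.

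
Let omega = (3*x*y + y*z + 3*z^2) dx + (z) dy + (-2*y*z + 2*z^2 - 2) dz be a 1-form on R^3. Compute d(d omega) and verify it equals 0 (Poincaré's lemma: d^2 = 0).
d(d omega) = 0

Step 1: d omega = sum_{i<j} (∂f_j/∂x_i - ∂f_i/∂x_j) dx_i ∧ dx_j:
  coeff of dx ∧ dy: -3*x - z
  coeff of dx ∧ dz: -y - 6*z
  coeff of dy ∧ dz: -2*z - 1
Step 2: Apply d again to each 2-form coefficient. The only possible 3-form in R^3 is dx ∧ dy ∧ dz, with coefficient
  ∂(coeff of dy∧dz)/∂x - ∂(coeff of dx∧dz)/∂y + ∂(coeff of dx∧dy)/∂z
  = ∂/∂x (-2*z - 1) - ∂/∂y (-y - 6*z) + ∂/∂z (-3*x - z).
Each of these terms simplifies to sums of mixed partials that cancel in pairs. The result is 0 (by equality of mixed partials for smooth functions — Schwarz / Clairaut).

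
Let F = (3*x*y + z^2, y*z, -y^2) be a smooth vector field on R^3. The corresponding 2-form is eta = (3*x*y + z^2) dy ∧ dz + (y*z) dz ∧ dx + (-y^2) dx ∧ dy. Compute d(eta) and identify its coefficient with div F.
d(eta) = (3*y + z) dx ∧ dy ∧ dz; div F = 3*y + z

For a 2-form in R^3 of the form above, applying d gives a 3-form with coefficient ∂P/∂x + ∂Q/∂y + ∂R/∂z:
  ∂P/∂x = 3*y
  ∂Q/∂y = z
  ∂R/∂z = 0
Sum = 3*y + z, which is exactly div F.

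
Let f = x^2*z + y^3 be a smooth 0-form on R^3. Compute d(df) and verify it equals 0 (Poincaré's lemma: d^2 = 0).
d(df) = 0

Step 1: df = sum_i (∂f/∂x_i) dx_i = (2*x*z) dx + (3*y^2) dy + (x^2) dz.
Step 2: Apply d again. Using the 1-form formula, the coefficient of dx ∧ dy in d(df) is ∂^2 f/∂x ∂y - ∂^2 f/∂y ∂x = (0) - (0) = 0 (equality of mixed partials for smooth f).
Similarly for dx ∧ dz and dy ∧ dz — all coefficients vanish. So d(df) = 0.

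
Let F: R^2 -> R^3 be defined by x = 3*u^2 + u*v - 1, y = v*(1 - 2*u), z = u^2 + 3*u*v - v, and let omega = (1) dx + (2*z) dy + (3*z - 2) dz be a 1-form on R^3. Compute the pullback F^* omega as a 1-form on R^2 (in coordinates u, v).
F^* omega = (6*u^3 + 23*u^2*v + 15*u*v^2 - 6*u*v + 2*u - 5*v^2 - 5*v) du + (5*u^3 + 15*u^2*v - u^2 - 8*u*v - 5*u + v + 2) dv

Using F^*(f dg) = (f ∘ F) d(g ∘ F), substitute each coordinate x_i by F_i(u, v) in f_i, and replace dx_i by d F_i = (∂F_i/∂u) du + (∂F_i/∂v) dv.
  For the x component: f_1(F) = 1; d F_1 = (6*u + v) du + (u) dv
  For the y component: f_2(F) = 2*u^2 + 6*u*v - 2*v; d F_2 = (-2*v) du + (1 - 2*u) dv
  For the z component: f_3(F) = 3*u^2 + 9*u*v - 3*v - 2; d F_3 = (2*u + 3*v) du + (3*u - 1) dv
Combining and collecting du, dv coefficients:
  coeff of du: 6*u^3 + 23*u^2*v + 15*u*v^2 - 6*u*v + 2*u - 5*v^2 - 5*v
  coeff of dv: 5*u^3 + 15*u^2*v - u^2 - 8*u*v - 5*u + v + 2
F^* omega = (6*u^3 + 23*u^2*v + 15*u*v^2 - 6*u*v + 2*u - 5*v^2 - 5*v) du + (5*u^3 + 15*u^2*v - u^2 - 8*u*v - 5*u + v + 2) dv.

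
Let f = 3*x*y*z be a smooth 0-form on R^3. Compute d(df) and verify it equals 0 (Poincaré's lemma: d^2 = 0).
d(df) = 0

Step 1: df = sum_i (∂f/∂x_i) dx_i = (3*y*z) dx + (3*x*z) dy + (3*x*y) dz.
Step 2: Apply d again. Using the 1-form formula, the coefficient of dx ∧ dy in d(df) is ∂^2 f/∂x ∂y - ∂^2 f/∂y ∂x = (3*z) - (3*z) = 0 (equality of mixed partials for smooth f).
Similarly for dx ∧ dz and dy ∧ dz — all coefficients vanish. So d(df) = 0.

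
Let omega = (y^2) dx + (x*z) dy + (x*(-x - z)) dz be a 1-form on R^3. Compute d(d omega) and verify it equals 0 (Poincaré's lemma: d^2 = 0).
d(d omega) = 0

Step 1: d omega = sum_{i<j} (∂f_j/∂x_i - ∂f_i/∂x_j) dx_i ∧ dx_j:
  coeff of dx ∧ dy: -2*y + z
  coeff of dx ∧ dz: -2*x - z
  coeff of dy ∧ dz: -x
Step 2: Apply d again to each 2-form coefficient. The only possible 3-form in R^3 is dx ∧ dy ∧ dz, with coefficient
  ∂(coeff of dy∧dz)/∂x - ∂(coeff of dx∧dz)/∂y + ∂(coeff of dx∧dy)/∂z
  = ∂/∂x (-x) - ∂/∂y (-2*x - z) + ∂/∂z (-2*y + z).
Each of these terms simplifies to sums of mixed partials that cancel in pairs. The result is 0 (by equality of mixed partials for smooth functions — Schwarz / Clairaut).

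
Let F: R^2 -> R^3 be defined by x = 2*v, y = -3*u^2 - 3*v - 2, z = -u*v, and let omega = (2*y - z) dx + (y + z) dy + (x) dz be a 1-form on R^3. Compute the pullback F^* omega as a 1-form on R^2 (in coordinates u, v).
F^* omega = (18*u^3 + 6*u^2*v + 18*u*v + 12*u - 2*v^2) du + (-3*u^2 + 3*u*v - 3*v - 2) dv

Using F^*(f dg) = (f ∘ F) d(g ∘ F), substitute each coordinate x_i by F_i(u, v) in f_i, and replace dx_i by d F_i = (∂F_i/∂u) du + (∂F_i/∂v) dv.
  For the x component: f_1(F) = -6*u^2 + u*v - 6*v - 4; d F_1 = (0) du + (2) dv
  For the y component: f_2(F) = -3*u^2 - u*v - 3*v - 2; d F_2 = (-6*u) du + (-3) dv
  For the z component: f_3(F) = 2*v; d F_3 = (-v) du + (-u) dv
Combining and collecting du, dv coefficients:
  coeff of du: 18*u^3 + 6*u^2*v + 18*u*v + 12*u - 2*v^2
  coeff of dv: -3*u^2 + 3*u*v - 3*v - 2
F^* omega = (18*u^3 + 6*u^2*v + 18*u*v + 12*u - 2*v^2) du + (-3*u^2 + 3*u*v - 3*v - 2) dv.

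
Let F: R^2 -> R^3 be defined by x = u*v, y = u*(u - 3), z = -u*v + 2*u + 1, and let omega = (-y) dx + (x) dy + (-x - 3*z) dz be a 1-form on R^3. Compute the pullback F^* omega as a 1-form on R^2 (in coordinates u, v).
F^* omega = (u^2*v - 2*u*v^2 + 10*u*v - 12*u + 3*v - 6) du + (u*(-u^2 - 2*u*v + 9*u + 3)) dv

Using F^*(f dg) = (f ∘ F) d(g ∘ F), substitute each coordinate x_i by F_i(u, v) in f_i, and replace dx_i by d F_i = (∂F_i/∂u) du + (∂F_i/∂v) dv.
  For the x component: f_1(F) = u*(3 - u); d F_1 = (v) du + (u) dv
  For the y component: f_2(F) = u*v; d F_2 = (2*u - 3) du + (0) dv
  For the z component: f_3(F) = 2*u*v - 6*u - 3; d F_3 = (2 - v) du + (-u) dv
Combining and collecting du, dv coefficients:
  coeff of du: u^2*v - 2*u*v^2 + 10*u*v - 12*u + 3*v - 6
  coeff of dv: u*(-u^2 - 2*u*v + 9*u + 3)
F^* omega = (u^2*v - 2*u*v^2 + 10*u*v - 12*u + 3*v - 6) du + (u*(-u^2 - 2*u*v + 9*u + 3)) dv.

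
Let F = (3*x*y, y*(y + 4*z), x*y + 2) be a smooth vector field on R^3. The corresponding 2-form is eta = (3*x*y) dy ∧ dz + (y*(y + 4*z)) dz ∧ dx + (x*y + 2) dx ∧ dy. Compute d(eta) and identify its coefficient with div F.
d(eta) = (5*y + 4*z) dx ∧ dy ∧ dz; div F = 5*y + 4*z

For a 2-form in R^3 of the form above, applying d gives a 3-form with coefficient ∂P/∂x + ∂Q/∂y + ∂R/∂z:
  ∂P/∂x = 3*y
  ∂Q/∂y = 2*y + 4*z
  ∂R/∂z = 0
Sum = 5*y + 4*z, which is exactly div F.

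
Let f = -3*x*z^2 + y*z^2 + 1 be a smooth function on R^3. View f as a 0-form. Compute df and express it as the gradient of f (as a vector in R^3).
df = (-3*z^2) dx + (z^2) dy + (2*z*(-3*x + y)) dz; grad f = (-3*z^2, z^2, 2*z*(-3*x + y))

For a 0-form f, d f = (∂f/∂x) dx + (∂f/∂y) dy + (∂f/∂z) dz. The components of the vector representation are exactly the entries of grad f in Cartesian coordinates:
  ∂f/∂x = -3*z^2
  ∂f/∂y = z^2
  ∂f/∂z = 2*z*(-3*x + y).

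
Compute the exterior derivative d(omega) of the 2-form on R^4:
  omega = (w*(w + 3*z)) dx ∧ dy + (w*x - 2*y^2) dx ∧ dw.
d(omega) = (3*w) dx ∧ dy ∧ dz + (2*w + 4*y + 3*z) dx ∧ dy ∧ dw

For a 2-form omega = sum_{i<j} g_{ij} dx_i ∧ dx_j, the exterior derivative is
  d(omega) = sum_{i<j} d(g_{ij}) ∧ dx_i ∧ dx_j = sum_{i<j, k} (∂g_{ij}/∂x_k) dx_k ∧ dx_i ∧ dx_j.
Expand each term, using dx_k ∧ dx_i ∧ dx_j = sgn(permutation) dx_{(a)} ∧ dx_{(b)} ∧ dx_{(c)} with (a < b < c) sorted:
  d(w*(w + 3*z)) includes (∂/∂z)(w*(w + 3*z)) dz = (3*w) dz, which multiplied by dx ∧ dy gives (3*w) dx ∧ dy ∧ dz
  d(w*(w + 3*z)) includes (∂/∂w)(w*(w + 3*z)) dw = (2*w + 3*z) dw, which multiplied by dx ∧ dy gives (2*w + 3*z) dx ∧ dy ∧ dw
  d(w*x - 2*y^2) includes (∂/∂y)(w*x - 2*y^2) dy = (-4*y) dy, which multiplied by dx ∧ dw gives (4*y) dx ∧ dy ∧ dw
Collecting like 3-forms: d(omega) = (3*w) dx ∧ dy ∧ dz + (2*w + 4*y + 3*z) dx ∧ dy ∧ dw.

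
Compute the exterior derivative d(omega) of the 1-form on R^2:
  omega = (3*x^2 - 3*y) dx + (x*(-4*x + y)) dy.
d(omega) = (-8*x + y + 3) dx ∧ dy

For a 1-form omega = sum_i f_i dx_i, the exterior derivative is
  d(omega) = sum_{i < j} (∂f_j/∂x_i - ∂f_i/∂x_j) dx_i ∧ dx_j.
  coefficient of dx ∧ dy: ∂f_2/∂x - ∂f_1/∂y = ∂(x*(-4*x + y))/∂x - ∂(3*x^2 - 3*y)/∂y = -8*x + y + 3
Assembling: d(omega) = (-8*x + y + 3) dx ∧ dy.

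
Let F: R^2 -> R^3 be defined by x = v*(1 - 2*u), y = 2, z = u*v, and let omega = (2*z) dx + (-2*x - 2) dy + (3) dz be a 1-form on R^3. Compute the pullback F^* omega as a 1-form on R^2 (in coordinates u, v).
F^* omega = (v*(-4*u*v + 3)) du + (u*(-4*u*v + 2*v + 3)) dv

Using F^*(f dg) = (f ∘ F) d(g ∘ F), substitute each coordinate x_i by F_i(u, v) in f_i, and replace dx_i by d F_i = (∂F_i/∂u) du + (∂F_i/∂v) dv.
  For the x component: f_1(F) = 2*u*v; d F_1 = (-2*v) du + (1 - 2*u) dv
  For the y component: f_2(F) = 4*u*v - 2*v - 2; d F_2 = (0) du + (0) dv
  For the z component: f_3(F) = 3; d F_3 = (v) du + (u) dv
Combining and collecting du, dv coefficients:
  coeff of du: v*(-4*u*v + 3)
  coeff of dv: u*(-4*u*v + 2*v + 3)
F^* omega = (v*(-4*u*v + 3)) du + (u*(-4*u*v + 2*v + 3)) dv.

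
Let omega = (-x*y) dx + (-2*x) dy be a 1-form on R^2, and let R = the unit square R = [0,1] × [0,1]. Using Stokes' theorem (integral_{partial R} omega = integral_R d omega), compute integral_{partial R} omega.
integral_(partial R) omega = -3/2

Stokes: integral_partial_R omega = integral_R d omega with d omega = (∂Q/∂x - ∂P/∂y) dx ∧ dy.
  ∂Q/∂x = -2
  ∂P/∂y = -x
  integrand = ∂Q/∂x - ∂P/∂y = x - 2.
Integrating over R: integral_0^1 integral_0^1 (x - 2) dx dy = -3/2.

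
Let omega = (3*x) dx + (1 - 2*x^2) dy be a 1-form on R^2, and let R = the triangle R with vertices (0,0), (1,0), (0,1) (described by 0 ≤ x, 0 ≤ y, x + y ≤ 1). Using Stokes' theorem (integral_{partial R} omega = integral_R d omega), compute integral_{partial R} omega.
integral_(partial R) omega = -2/3

Stokes: integral_partial_R omega = integral_R d omega with d omega = (∂Q/∂x - ∂P/∂y) dx ∧ dy.
  ∂Q/∂x = -4*x
  ∂P/∂y = 0
  integrand = ∂Q/∂x - ∂P/∂y = -4*x.
Integrating over R: integral_0^1 integral_0^{1-x} (-4*x) dy dx = -2/3.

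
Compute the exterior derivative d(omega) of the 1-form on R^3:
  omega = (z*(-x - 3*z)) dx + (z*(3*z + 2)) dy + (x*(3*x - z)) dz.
d(omega) = (7*x + 5*z) dx ∧ dz + (-6*z - 2) dy ∧ dz

For a 1-form omega = sum_i f_i dx_i, the exterior derivative is
  d(omega) = sum_{i < j} (∂f_j/∂x_i - ∂f_i/∂x_j) dx_i ∧ dx_j.
  coefficient of dx ∧ dz: ∂f_3/∂x - ∂f_1/∂z = ∂(x*(3*x - z))/∂x - ∂(z*(-x - 3*z))/∂z = 7*x + 5*z
  coefficient of dy ∧ dz: ∂f_3/∂y - ∂f_2/∂z = ∂(x*(3*x - z))/∂y - ∂(z*(3*z + 2))/∂z = -6*z - 2
Assembling: d(omega) = (7*x + 5*z) dx ∧ dz + (-6*z - 2) dy ∧ dz.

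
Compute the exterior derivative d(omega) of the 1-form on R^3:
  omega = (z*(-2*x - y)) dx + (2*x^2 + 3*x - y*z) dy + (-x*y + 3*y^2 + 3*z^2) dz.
d(omega) = (4*x + z + 3) dx ∧ dy + (2*x) dx ∧ dz + (-x + 7*y) dy ∧ dz

For a 1-form omega = sum_i f_i dx_i, the exterior derivative is
  d(omega) = sum_{i < j} (∂f_j/∂x_i - ∂f_i/∂x_j) dx_i ∧ dx_j.
  coefficient of dx ∧ dy: ∂f_2/∂x - ∂f_1/∂y = ∂(2*x^2 + 3*x - y*z)/∂x - ∂(z*(-2*x - y))/∂y = 4*x + z + 3
  coefficient of dx ∧ dz: ∂f_3/∂x - ∂f_1/∂z = ∂(-x*y + 3*y^2 + 3*z^2)/∂x - ∂(z*(-2*x - y))/∂z = 2*x
  coefficient of dy ∧ dz: ∂f_3/∂y - ∂f_2/∂z = ∂(-x*y + 3*y^2 + 3*z^2)/∂y - ∂(2*x^2 + 3*x - y*z)/∂z = -x + 7*y
Assembling: d(omega) = (4*x + z + 3) dx ∧ dy + (2*x) dx ∧ dz + (-x + 7*y) dy ∧ dz.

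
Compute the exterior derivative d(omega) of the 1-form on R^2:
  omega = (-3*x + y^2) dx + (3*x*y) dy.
d(omega) = (y) dx ∧ dy

For a 1-form omega = sum_i f_i dx_i, the exterior derivative is
  d(omega) = sum_{i < j} (∂f_j/∂x_i - ∂f_i/∂x_j) dx_i ∧ dx_j.
  coefficient of dx ∧ dy: ∂f_2/∂x - ∂f_1/∂y = ∂(3*x*y)/∂x - ∂(-3*x + y^2)/∂y = y
Assembling: d(omega) = (y) dx ∧ dy.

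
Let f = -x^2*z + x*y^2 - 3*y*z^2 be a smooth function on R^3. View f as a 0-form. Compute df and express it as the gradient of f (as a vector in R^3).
df = (-2*x*z + y^2) dx + (2*x*y - 3*z^2) dy + (-x^2 - 6*y*z) dz; grad f = (-2*x*z + y^2, 2*x*y - 3*z^2, -x^2 - 6*y*z)

For a 0-form f, d f = (∂f/∂x) dx + (∂f/∂y) dy + (∂f/∂z) dz. The components of the vector representation are exactly the entries of grad f in Cartesian coordinates:
  ∂f/∂x = -2*x*z + y^2
  ∂f/∂y = 2*x*y - 3*z^2
  ∂f/∂z = -x^2 - 6*y*z.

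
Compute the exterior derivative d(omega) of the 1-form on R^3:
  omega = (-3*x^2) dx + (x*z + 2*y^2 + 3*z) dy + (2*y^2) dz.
d(omega) = (z) dx ∧ dy + (-x + 4*y - 3) dy ∧ dz

For a 1-form omega = sum_i f_i dx_i, the exterior derivative is
  d(omega) = sum_{i < j} (∂f_j/∂x_i - ∂f_i/∂x_j) dx_i ∧ dx_j.
  coefficient of dx ∧ dy: ∂f_2/∂x - ∂f_1/∂y = ∂(x*z + 2*y^2 + 3*z)/∂x - ∂(-3*x^2)/∂y = z
  coefficient of dy ∧ dz: ∂f_3/∂y - ∂f_2/∂z = ∂(2*y^2)/∂y - ∂(x*z + 2*y^2 + 3*z)/∂z = -x + 4*y - 3
Assembling: d(omega) = (z) dx ∧ dy + (-x + 4*y - 3) dy ∧ dz.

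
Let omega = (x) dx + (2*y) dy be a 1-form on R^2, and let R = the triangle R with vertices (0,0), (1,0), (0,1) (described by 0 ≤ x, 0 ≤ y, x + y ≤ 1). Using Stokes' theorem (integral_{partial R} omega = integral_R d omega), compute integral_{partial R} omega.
integral_(partial R) omega = 0

Stokes: integral_partial_R omega = integral_R d omega with d omega = (∂Q/∂x - ∂P/∂y) dx ∧ dy.
  ∂Q/∂x = 0
  ∂P/∂y = 0
  integrand = ∂Q/∂x - ∂P/∂y = 0.
Integrating over R: integral_0^1 integral_0^{1-x} (0) dy dx = 0.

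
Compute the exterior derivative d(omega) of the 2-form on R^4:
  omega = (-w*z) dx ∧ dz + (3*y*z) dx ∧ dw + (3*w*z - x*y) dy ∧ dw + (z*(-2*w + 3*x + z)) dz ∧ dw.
d(omega) = (-3*y + 2*z) dx ∧ dz ∧ dw + (-y - 3*z) dx ∧ dy ∧ dw + (-3*w) dy ∧ dz ∧ dw

For a 2-form omega = sum_{i<j} g_{ij} dx_i ∧ dx_j, the exterior derivative is
  d(omega) = sum_{i<j} d(g_{ij}) ∧ dx_i ∧ dx_j = sum_{i<j, k} (∂g_{ij}/∂x_k) dx_k ∧ dx_i ∧ dx_j.
Expand each term, using dx_k ∧ dx_i ∧ dx_j = sgn(permutation) dx_{(a)} ∧ dx_{(b)} ∧ dx_{(c)} with (a < b < c) sorted:
  d(-w*z) includes (∂/∂w)(-w*z) dw = (-z) dw, which multiplied by dx ∧ dz gives (-z) dx ∧ dz ∧ dw
  d(3*y*z) includes (∂/∂y)(3*y*z) dy = (3*z) dy, which multiplied by dx ∧ dw gives (-3*z) dx ∧ dy ∧ dw
  d(3*y*z) includes (∂/∂z)(3*y*z) dz = (3*y) dz, which multiplied by dx ∧ dw gives (-3*y) dx ∧ dz ∧ dw
  d(3*w*z - x*y) includes (∂/∂x)(3*w*z - x*y) dx = (-y) dx, which multiplied by dy ∧ dw gives (-y) dx ∧ dy ∧ dw
  d(3*w*z - x*y) includes (∂/∂z)(3*w*z - x*y) dz = (3*w) dz, which multiplied by dy ∧ dw gives (-3*w) dy ∧ dz ∧ dw
  d(z*(-2*w + 3*x + z)) includes (∂/∂x)(z*(-2*w + 3*x + z)) dx = (3*z) dx, which multiplied by dz ∧ dw gives (3*z) dx ∧ dz ∧ dw
Collecting like 3-forms: d(omega) = (-3*y + 2*z) dx ∧ dz ∧ dw + (-y - 3*z) dx ∧ dy ∧ dw + (-3*w) dy ∧ dz ∧ dw.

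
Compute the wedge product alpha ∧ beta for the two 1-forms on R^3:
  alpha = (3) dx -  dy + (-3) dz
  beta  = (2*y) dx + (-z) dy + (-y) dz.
alpha ∧ beta = (2*y - 3*z) dx ∧ dy + (3*y) dx ∧ dz + (y - 3*z) dy ∧ dz

Distribute the wedge, using dx_i ∧ dx_j = -dx_j ∧ dx_i and dx_i ∧ dx_i = 0. For each pair (i, j) with i < j, the coefficient of dx_i ∧ dx_j in alpha ∧ beta is (alpha_i * beta_j - alpha_j * beta_i). Collecting: alpha ∧ beta = (2*y - 3*z) dx ∧ dy + (3*y) dx ∧ dz + (y - 3*z) dy ∧ dz.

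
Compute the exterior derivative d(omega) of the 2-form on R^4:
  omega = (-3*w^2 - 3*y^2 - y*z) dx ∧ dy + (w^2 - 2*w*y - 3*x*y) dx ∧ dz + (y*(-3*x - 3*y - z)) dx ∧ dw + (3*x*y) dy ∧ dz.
d(omega) = (2*w + 3*x + 2*y) dx ∧ dy ∧ dz + (-6*w + 3*x + 6*y + z) dx ∧ dy ∧ dw + (2*w - y) dx ∧ dz ∧ dw

For a 2-form omega = sum_{i<j} g_{ij} dx_i ∧ dx_j, the exterior derivative is
  d(omega) = sum_{i<j} d(g_{ij}) ∧ dx_i ∧ dx_j = sum_{i<j, k} (∂g_{ij}/∂x_k) dx_k ∧ dx_i ∧ dx_j.
Expand each term, using dx_k ∧ dx_i ∧ dx_j = sgn(permutation) dx_{(a)} ∧ dx_{(b)} ∧ dx_{(c)} with (a < b < c) sorted:
  d(-3*w^2 - 3*y^2 - y*z) includes (∂/∂z)(-3*w^2 - 3*y^2 - y*z) dz = (-y) dz, which multiplied by dx ∧ dy gives (-y) dx ∧ dy ∧ dz
  d(-3*w^2 - 3*y^2 - y*z) includes (∂/∂w)(-3*w^2 - 3*y^2 - y*z) dw = (-6*w) dw, which multiplied by dx ∧ dy gives (-6*w) dx ∧ dy ∧ dw
  d(w^2 - 2*w*y - 3*x*y) includes (∂/∂y)(w^2 - 2*w*y - 3*x*y) dy = (-2*w - 3*x) dy, which multiplied by dx ∧ dz gives (2*w + 3*x) dx ∧ dy ∧ dz
  d(w^2 - 2*w*y - 3*x*y) includes (∂/∂w)(w^2 - 2*w*y - 3*x*y) dw = (2*w - 2*y) dw, which multiplied by dx ∧ dz gives (2*w - 2*y) dx ∧ dz ∧ dw
  d(y*(-3*x - 3*y - z)) includes (∂/∂y)(y*(-3*x - 3*y - z)) dy = (-3*x - 6*y - z) dy, which multiplied by dx ∧ dw gives (3*x + 6*y + z) dx ∧ dy ∧ dw
  d(y*(-3*x - 3*y - z)) includes (∂/∂z)(y*(-3*x - 3*y - z)) dz = (-y) dz, which multiplied by dx ∧ dw gives (y) dx ∧ dz ∧ dw
  d(3*x*y) includes (∂/∂x)(3*x*y) dx = (3*y) dx, which multiplied by dy ∧ dz gives (3*y) dx ∧ dy ∧ dz
Collecting like 3-forms: d(omega) = (2*w + 3*x + 2*y) dx ∧ dy ∧ dz + (-6*w + 3*x + 6*y + z) dx ∧ dy ∧ dw + (2*w - y) dx ∧ dz ∧ dw.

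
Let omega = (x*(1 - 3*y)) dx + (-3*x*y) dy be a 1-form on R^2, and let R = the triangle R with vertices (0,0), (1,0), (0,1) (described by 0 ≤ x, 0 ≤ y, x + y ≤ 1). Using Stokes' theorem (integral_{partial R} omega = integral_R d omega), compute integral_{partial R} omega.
integral_(partial R) omega = 0

Stokes: integral_partial_R omega = integral_R d omega with d omega = (∂Q/∂x - ∂P/∂y) dx ∧ dy.
  ∂Q/∂x = -3*y
  ∂P/∂y = -3*x
  integrand = ∂Q/∂x - ∂P/∂y = 3*x - 3*y.
Integrating over R: integral_0^1 integral_0^{1-x} (3*x - 3*y) dy dx = 0.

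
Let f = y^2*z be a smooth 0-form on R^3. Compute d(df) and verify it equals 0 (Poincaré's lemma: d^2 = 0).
d(df) = 0

Step 1: df = sum_i (∂f/∂x_i) dx_i = (0) dx + (2*y*z) dy + (y^2) dz.
Step 2: Apply d again. Using the 1-form formula, the coefficient of dx ∧ dy in d(df) is ∂^2 f/∂x ∂y - ∂^2 f/∂y ∂x = (0) - (0) = 0 (equality of mixed partials for smooth f).
Similarly for dx ∧ dz and dy ∧ dz — all coefficients vanish. So d(df) = 0.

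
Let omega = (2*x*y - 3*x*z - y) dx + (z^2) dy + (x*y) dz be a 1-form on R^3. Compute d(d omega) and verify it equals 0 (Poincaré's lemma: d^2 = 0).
d(d omega) = 0

Step 1: d omega = sum_{i<j} (∂f_j/∂x_i - ∂f_i/∂x_j) dx_i ∧ dx_j:
  coeff of dx ∧ dy: 1 - 2*x
  coeff of dx ∧ dz: 3*x + y
  coeff of dy ∧ dz: x - 2*z
Step 2: Apply d again to each 2-form coefficient. The only possible 3-form in R^3 is dx ∧ dy ∧ dz, with coefficient
  ∂(coeff of dy∧dz)/∂x - ∂(coeff of dx∧dz)/∂y + ∂(coeff of dx∧dy)/∂z
  = ∂/∂x (x - 2*z) - ∂/∂y (3*x + y) + ∂/∂z (1 - 2*x).
Each of these terms simplifies to sums of mixed partials that cancel in pairs. The result is 0 (by equality of mixed partials for smooth functions — Schwarz / Clairaut).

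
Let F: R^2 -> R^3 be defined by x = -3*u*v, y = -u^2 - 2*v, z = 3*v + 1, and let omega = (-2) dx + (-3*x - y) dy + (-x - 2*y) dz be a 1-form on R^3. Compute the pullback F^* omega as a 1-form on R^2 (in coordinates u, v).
F^* omega = (-2*u^3 - 18*u^2*v - 4*u*v + 6*v) du + (4*u^2 - 9*u*v + 6*u + 8*v) dv

Using F^*(f dg) = (f ∘ F) d(g ∘ F), substitute each coordinate x_i by F_i(u, v) in f_i, and replace dx_i by d F_i = (∂F_i/∂u) du + (∂F_i/∂v) dv.
  For the x component: f_1(F) = -2; d F_1 = (-3*v) du + (-3*u) dv
  For the y component: f_2(F) = u^2 + 9*u*v + 2*v; d F_2 = (-2*u) du + (-2) dv
  For the z component: f_3(F) = 2*u^2 + 3*u*v + 4*v; d F_3 = (0) du + (3) dv
Combining and collecting du, dv coefficients:
  coeff of du: -2*u^3 - 18*u^2*v - 4*u*v + 6*v
  coeff of dv: 4*u^2 - 9*u*v + 6*u + 8*v
F^* omega = (-2*u^3 - 18*u^2*v - 4*u*v + 6*v) du + (4*u^2 - 9*u*v + 6*u + 8*v) dv.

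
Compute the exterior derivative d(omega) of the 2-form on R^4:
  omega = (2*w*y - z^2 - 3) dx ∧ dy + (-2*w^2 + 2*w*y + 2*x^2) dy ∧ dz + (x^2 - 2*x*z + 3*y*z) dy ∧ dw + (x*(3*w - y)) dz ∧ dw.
d(omega) = (4*x - 2*z) dx ∧ dy ∧ dz + (2*x + 2*y - 2*z) dx ∧ dy ∧ dw + (-4*w + x - y) dy ∧ dz ∧ dw + (3*w - y) dx ∧ dz ∧ dw

For a 2-form omega = sum_{i<j} g_{ij} dx_i ∧ dx_j, the exterior derivative is
  d(omega) = sum_{i<j} d(g_{ij}) ∧ dx_i ∧ dx_j = sum_{i<j, k} (∂g_{ij}/∂x_k) dx_k ∧ dx_i ∧ dx_j.
Expand each term, using dx_k ∧ dx_i ∧ dx_j = sgn(permutation) dx_{(a)} ∧ dx_{(b)} ∧ dx_{(c)} with (a < b < c) sorted:
  d(2*w*y - z^2 - 3) includes (∂/∂z)(2*w*y - z^2 - 3) dz = (-2*z) dz, which multiplied by dx ∧ dy gives (-2*z) dx ∧ dy ∧ dz
  d(2*w*y - z^2 - 3) includes (∂/∂w)(2*w*y - z^2 - 3) dw = (2*y) dw, which multiplied by dx ∧ dy gives (2*y) dx ∧ dy ∧ dw
  d(-2*w^2 + 2*w*y + 2*x^2) includes (∂/∂x)(-2*w^2 + 2*w*y + 2*x^2) dx = (4*x) dx, which multiplied by dy ∧ dz gives (4*x) dx ∧ dy ∧ dz
  d(-2*w^2 + 2*w*y + 2*x^2) includes (∂/∂w)(-2*w^2 + 2*w*y + 2*x^2) dw = (-4*w + 2*y) dw, which multiplied by dy ∧ dz gives (-4*w + 2*y) dy ∧ dz ∧ dw
  d(x^2 - 2*x*z + 3*y*z) includes (∂/∂x)(x^2 - 2*x*z + 3*y*z) dx = (2*x - 2*z) dx, which multiplied by dy ∧ dw gives (2*x - 2*z) dx ∧ dy ∧ dw
  d(x^2 - 2*x*z + 3*y*z) includes (∂/∂z)(x^2 - 2*x*z + 3*y*z) dz = (-2*x + 3*y) dz, which multiplied by dy ∧ dw gives (2*x - 3*y) dy ∧ dz ∧ dw
  d(x*(3*w - y)) includes (∂/∂x)(x*(3*w - y)) dx = (3*w - y) dx, which multiplied by dz ∧ dw gives (3*w - y) dx ∧ dz ∧ dw
  d(x*(3*w - y)) includes (∂/∂y)(x*(3*w - y)) dy = (-x) dy, which multiplied by dz ∧ dw gives (-x) dy ∧ dz ∧ dw
Collecting like 3-forms: d(omega) = (4*x - 2*z) dx ∧ dy ∧ dz + (2*x + 2*y - 2*z) dx ∧ dy ∧ dw + (-4*w + x - y) dy ∧ dz ∧ dw + (3*w - y) dx ∧ dz ∧ dw.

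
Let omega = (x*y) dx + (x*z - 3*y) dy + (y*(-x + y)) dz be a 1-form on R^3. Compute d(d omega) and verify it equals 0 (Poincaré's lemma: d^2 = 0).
d(d omega) = 0

Step 1: d omega = sum_{i<j} (∂f_j/∂x_i - ∂f_i/∂x_j) dx_i ∧ dx_j:
  coeff of dx ∧ dy: -x + z
  coeff of dx ∧ dz: -y
  coeff of dy ∧ dz: -2*x + 2*y
Step 2: Apply d again to each 2-form coefficient. The only possible 3-form in R^3 is dx ∧ dy ∧ dz, with coefficient
  ∂(coeff of dy∧dz)/∂x - ∂(coeff of dx∧dz)/∂y + ∂(coeff of dx∧dy)/∂z
  = ∂/∂x (-2*x + 2*y) - ∂/∂y (-y) + ∂/∂z (-x + z).
Each of these terms simplifies to sums of mixed partials that cancel in pairs. The result is 0 (by equality of mixed partials for smooth functions — Schwarz / Clairaut).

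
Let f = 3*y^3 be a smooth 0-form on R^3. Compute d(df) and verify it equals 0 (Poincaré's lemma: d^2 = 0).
d(df) = 0

Step 1: df = sum_i (∂f/∂x_i) dx_i = (0) dx + (9*y^2) dy + (0) dz.
Step 2: Apply d again. Using the 1-form formula, the coefficient of dx ∧ dy in d(df) is ∂^2 f/∂x ∂y - ∂^2 f/∂y ∂x = (0) - (0) = 0 (equality of mixed partials for smooth f).
Similarly for dx ∧ dz and dy ∧ dz — all coefficients vanish. So d(df) = 0.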